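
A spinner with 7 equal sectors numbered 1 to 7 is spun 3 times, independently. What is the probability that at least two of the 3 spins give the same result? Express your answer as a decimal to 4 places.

P(all 3 different) = 7/7 · 6/7 · ··· · 5/7 ≈ 0.6122.
P(at least two equal) = 1 − 0.6122 = 0.3878.

0.3878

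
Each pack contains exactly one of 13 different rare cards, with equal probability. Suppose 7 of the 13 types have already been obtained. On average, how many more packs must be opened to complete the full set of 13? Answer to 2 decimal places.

Starting from 7 distinct types, each trial gives a new one with probability (13−i)/13 when i types are held, so the wait for the next new type is 13/(13−i).
E = 13/6 + 13/5 + 13/4 + 13/3 + 13/2 + 13/1 = 637/20 ≈ 31.85.

31.85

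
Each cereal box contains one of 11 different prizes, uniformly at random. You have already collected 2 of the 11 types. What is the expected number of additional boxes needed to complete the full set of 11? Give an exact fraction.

78419/2520

Starting from 2 distinct types, each trial gives a new one with probability (11−i)/11 when i types are held, so the wait for the next new type is 11/(11−i).
E = 11/9 + 11/8 + 11/7 + 11/6 + 11/5 + 11/4 + 11/3 + 11/2 + 11/1 = 78419/2520.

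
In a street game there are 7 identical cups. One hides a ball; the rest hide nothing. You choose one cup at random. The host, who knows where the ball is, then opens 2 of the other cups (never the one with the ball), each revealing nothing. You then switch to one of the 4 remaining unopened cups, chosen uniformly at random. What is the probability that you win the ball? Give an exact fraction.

3/14

Your original cup holds the ball with probability 1/7, so the other 6 collectively hold it with probability 6/7.
The host can always find 2 empty cups to open, so the reveals don't change that 6/7; it is now spread over the 4 remaining unopened cups.
P(win by switching) = (6/7) · (1/4) = 3/14.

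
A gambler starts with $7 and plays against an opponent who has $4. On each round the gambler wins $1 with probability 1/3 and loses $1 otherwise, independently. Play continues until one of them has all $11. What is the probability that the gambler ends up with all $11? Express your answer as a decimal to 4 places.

0.0620

Let r = q/p = (2/3)/(1/3) = 2. The recurrence P(i) = p·P(i+1) + q·P(i−1) with P(0)=0, P(11)=1 gives P(i) = (1 − r^i)/(1 − r^11).
P(7) = (1 − (2)^7) / (1 − (2)^11) = 127/2047 ≈ 0.0620.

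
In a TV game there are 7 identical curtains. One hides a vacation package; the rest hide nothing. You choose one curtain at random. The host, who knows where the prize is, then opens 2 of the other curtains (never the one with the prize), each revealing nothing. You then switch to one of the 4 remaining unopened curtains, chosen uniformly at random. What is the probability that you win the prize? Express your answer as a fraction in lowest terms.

Your original curtain holds the prize with probability 1/7, so the other 6 collectively hold it with probability 6/7.
The host can always find 2 empty curtains to open, so the reveals don't change that 6/7; it is now spread over the 4 remaining unopened curtains.
P(win by switching) = (6/7) · (1/4) = 3/14.

3/14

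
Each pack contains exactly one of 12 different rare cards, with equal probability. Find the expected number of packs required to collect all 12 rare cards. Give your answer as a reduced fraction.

After i distinct types are collected, each trial gives a new one with probability (12−i)/12, so the expected wait for the next new type is 12/(12−i).
E = 12/12 + 12/11 + 12/10 + 12/9 + 12/8 + 12/7 + 12/6 + 12/5 + 12/4 + 12/3 + 12/2 + 12/1 = 86021/2310.

86021/2310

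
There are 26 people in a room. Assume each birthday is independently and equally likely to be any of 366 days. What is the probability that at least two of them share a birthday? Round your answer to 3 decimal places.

It's easier to compute the probability that all 26 are distinct.
P(all distinct) = 366/366 · 365/366 · ··· · 341/366 ≈ 0.403.
So the probability of at least one match is 1 − 0.403 = 0.597.

0.597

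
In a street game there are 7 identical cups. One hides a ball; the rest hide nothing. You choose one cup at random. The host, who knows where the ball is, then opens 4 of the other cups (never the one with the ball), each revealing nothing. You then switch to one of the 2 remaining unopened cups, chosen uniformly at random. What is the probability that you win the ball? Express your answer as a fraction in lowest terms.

Your original cup holds the ball with probability 1/7, so the other 6 collectively hold it with probability 6/7.
The host can always find 4 empty cups to open, so the reveals don't change that 6/7; it is now spread over the 2 remaining unopened cups.
P(win by switching) = (6/7) · (1/2) = 3/7.

3/7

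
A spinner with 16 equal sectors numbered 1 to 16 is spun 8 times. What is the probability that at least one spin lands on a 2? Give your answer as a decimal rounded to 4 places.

P(no spin lands on a 2) = (15/16)^8 ≈ 0.5967.
P(at least one) = 1 − 0.5967 = 0.4033.

0.4033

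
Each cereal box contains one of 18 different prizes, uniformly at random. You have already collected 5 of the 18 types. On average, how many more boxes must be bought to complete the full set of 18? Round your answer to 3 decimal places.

57.242

Starting from 5 distinct types, each trial gives a new one with probability (18−i)/18 when i types are held, so the wait for the next new type is 18/(18−i).
E = 18/13 + 18/12 + 18/11 + 18/10 + 18/9 + 18/8 + 18/7 + 18/6 + 18/5 + 18/4 + 18/3 + 18/2 + 18/1 = 1145993/20020 ≈ 57.242.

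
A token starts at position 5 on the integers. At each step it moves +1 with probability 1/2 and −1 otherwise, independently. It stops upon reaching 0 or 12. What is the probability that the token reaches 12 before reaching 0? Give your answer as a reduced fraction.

5/12

With a fair step, P(i) = ½P(i−1) + ½P(i+1) with P(0)=0, P(12)=1 has the linear solution P(i) = i/12.
P(5) = 5/12.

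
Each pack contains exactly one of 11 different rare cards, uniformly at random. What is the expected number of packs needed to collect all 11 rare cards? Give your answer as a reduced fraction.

After i distinct types are collected, each trial gives a new one with probability (11−i)/11, so the expected wait for the next new type is 11/(11−i).
E = 11/11 + 11/10 + 11/9 + 11/8 + 11/7 + 11/6 + 11/5 + 11/4 + 11/3 + 11/2 + 11/1 = 83711/2520.

83711/2520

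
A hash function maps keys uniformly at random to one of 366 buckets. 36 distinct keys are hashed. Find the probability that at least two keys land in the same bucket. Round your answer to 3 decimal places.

0.831

It's easier to compute the probability that all 36 are distinct.
P(all distinct) = 366/366 · 365/366 · ··· · 331/366 ≈ 0.169.
So the probability of at least one match is 1 − 0.169 = 0.831.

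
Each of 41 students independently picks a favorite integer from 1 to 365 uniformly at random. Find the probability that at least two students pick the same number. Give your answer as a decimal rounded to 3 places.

It's easier to compute the probability that all 41 are distinct.
P(all distinct) = 365/365 · 364/365 · ··· · 325/365 ≈ 0.097.
So the probability of at least one match is 1 − 0.097 = 0.903.

0.903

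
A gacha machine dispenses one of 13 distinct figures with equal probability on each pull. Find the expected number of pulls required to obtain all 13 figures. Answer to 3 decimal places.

After i distinct types are collected, each trial gives a new one with probability (13−i)/13, so the expected wait for the next new type is 13/(13−i).
E = 13/13 + 13/12 + 13/11 + 13/10 + 13/9 + 13/8 + 13/7 + 13/6 + 13/5 + 13/4 + 13/3 + 13/2 + 13/1 = 1145993/27720 ≈ 41.342.

41.342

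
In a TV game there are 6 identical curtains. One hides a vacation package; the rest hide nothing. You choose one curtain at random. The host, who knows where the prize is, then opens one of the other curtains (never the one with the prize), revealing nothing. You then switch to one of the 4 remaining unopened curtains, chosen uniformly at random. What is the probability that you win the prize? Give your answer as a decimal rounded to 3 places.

Your original curtain holds the prize with probability 1/6, so the other 5 collectively hold it with probability 5/6.
The host can always find an empty curtain to open, so this doesn't change that 5/6; it is now spread over the 4 remaining unopened curtains.
P(win by switching) = (5/6) · (1/4) = 5/24 ≈ 0.208.

0.208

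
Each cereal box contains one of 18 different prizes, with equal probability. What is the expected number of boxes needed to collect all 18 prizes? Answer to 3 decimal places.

62.912

After i distinct types are collected, each trial gives a new one with probability (18−i)/18, so the expected wait for the next new type is 18/(18−i).
E = 18/18 + 18/17 + 18/16 + 18/15 + 18/14 + 18/13 + 18/12 + 18/11 + 18/10 + 18/9 + 18/8 + 18/7 + 18/6 + 18/5 + 18/4 + 18/3 + 18/2 + 18/1 = 42822903/680680 ≈ 62.912.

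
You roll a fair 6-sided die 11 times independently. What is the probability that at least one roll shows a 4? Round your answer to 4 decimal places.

P(no roll shows a 4) = (5/6)^11 ≈ 0.1346.
P(at least one) = 1 − 0.1346 = 0.8654.

0.8654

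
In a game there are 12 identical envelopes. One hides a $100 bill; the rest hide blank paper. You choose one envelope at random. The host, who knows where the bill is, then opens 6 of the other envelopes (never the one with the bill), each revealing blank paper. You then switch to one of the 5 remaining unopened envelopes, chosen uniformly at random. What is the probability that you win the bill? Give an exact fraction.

11/60

Your original envelope holds the bill with probability 1/12, so the other 11 collectively hold it with probability 11/12.
The host can always find 6 empty envelopes to open, so the reveals don't change that 11/12; it is now spread over the 5 remaining unopened envelopes.
P(win by switching) = (11/12) · (1/5) = 11/60.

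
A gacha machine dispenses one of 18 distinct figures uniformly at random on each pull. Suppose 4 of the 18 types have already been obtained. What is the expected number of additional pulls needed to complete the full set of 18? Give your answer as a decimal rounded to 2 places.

58.53

Starting from 4 distinct types, each trial gives a new one with probability (18−i)/18 when i types are held, so the wait for the next new type is 18/(18−i).
E = 18/14 + 18/13 + 18/12 + 18/11 + 18/10 + 18/9 + 18/8 + 18/7 + 18/6 + 18/5 + 18/4 + 18/3 + 18/2 + 18/1 = 1171733/20020 ≈ 58.53.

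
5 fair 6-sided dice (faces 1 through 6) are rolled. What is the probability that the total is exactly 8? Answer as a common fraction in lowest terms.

There are 6^5 = 7776 equally likely outcomes.
The number of ordered 5-tuples from {1,…,6} summing to 8 is 35.
P(sum = 8) = 35/7776.

35/7776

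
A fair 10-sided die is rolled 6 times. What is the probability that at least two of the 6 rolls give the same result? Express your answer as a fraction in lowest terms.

1061/1250

P(all 6 different) = 10/10 · 9/10 · ··· · 5/10 = 189/1250.
P(at least two equal) = 1 − 189/1250 = 1061/1250.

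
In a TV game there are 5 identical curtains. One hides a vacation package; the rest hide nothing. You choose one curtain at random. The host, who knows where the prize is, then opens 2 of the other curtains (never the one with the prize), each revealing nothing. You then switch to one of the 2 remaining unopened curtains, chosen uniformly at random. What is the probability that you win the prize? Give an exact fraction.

Your original curtain holds the prize with probability 1/5, so the other 4 collectively hold it with probability 4/5.
The host can always find 2 empty curtains to open, so the reveals don't change that 4/5; it is now spread over the 2 remaining unopened curtains.
P(win by switching) = (4/5) · (1/2) = 2/5.

2/5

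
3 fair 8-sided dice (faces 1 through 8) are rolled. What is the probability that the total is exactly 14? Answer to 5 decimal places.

0.09375

There are 8^3 = 512 equally likely outcomes.
The number of ordered 3-tuples from {1,…,8} summing to 14 is 48.
P(sum = 14) = 48/512 = 3/32 ≈ 0.09375.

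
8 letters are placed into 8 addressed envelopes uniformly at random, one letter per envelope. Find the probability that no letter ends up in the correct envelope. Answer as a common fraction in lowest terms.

2119/5760

This is the derangement probability: permutations of 8 with no fixed point.
D(8) = 8! · (1 − 1/1! + 1/2! − ··· + (−1)^8/8!) = 14833.
P = 14833/40320 = 2119/5760.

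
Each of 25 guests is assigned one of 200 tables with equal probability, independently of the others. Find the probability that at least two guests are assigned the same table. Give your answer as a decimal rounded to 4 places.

0.7910

It's easier to compute the probability that all 25 are distinct.
P(all distinct) = 200/200 · 199/200 · ··· · 176/200 ≈ 0.2090.
So the probability of at least one match is 1 − 0.2090 = 0.7910.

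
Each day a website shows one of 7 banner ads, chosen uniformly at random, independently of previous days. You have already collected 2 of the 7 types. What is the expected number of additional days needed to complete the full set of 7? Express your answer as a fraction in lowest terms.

959/60

Starting from 2 distinct types, each trial gives a new one with probability (7−i)/7 when i types are held, so the wait for the next new type is 7/(7−i).
E = 7/5 + 7/4 + 7/3 + 7/2 + 7/1 = 959/60.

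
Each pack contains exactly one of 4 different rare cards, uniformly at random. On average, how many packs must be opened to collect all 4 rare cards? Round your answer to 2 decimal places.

After i distinct types are collected, each trial gives a new one with probability (4−i)/4, so the expected wait for the next new type is 4/(4−i).
E = 4/4 + 4/3 + 4/2 + 4/1 = 25/3 ≈ 8.33.

8.33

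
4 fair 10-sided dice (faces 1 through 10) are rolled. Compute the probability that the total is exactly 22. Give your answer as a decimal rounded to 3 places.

There are 10^4 = 10000 equally likely outcomes.
The number of ordered 4-tuples from {1,…,10} summing to 22 is 670.
P(sum = 22) = 670/10000 = 67/1000 ≈ 0.067.

0.067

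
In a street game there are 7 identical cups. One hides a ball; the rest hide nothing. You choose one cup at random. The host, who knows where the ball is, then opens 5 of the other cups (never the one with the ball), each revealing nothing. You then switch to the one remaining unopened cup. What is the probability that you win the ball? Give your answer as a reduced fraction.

Your original cup holds the ball with probability 1/7, so the other 6 collectively hold it with probability 6/7.
The host can always find 5 empty cups to open, so the reveals don't change that 6/7; it is now spread over the 1 remaining unopened cup.
P(win by switching) = (6/7) · (1/1) = 6/7.

6/7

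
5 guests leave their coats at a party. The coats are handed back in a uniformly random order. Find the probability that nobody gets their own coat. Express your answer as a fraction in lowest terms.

11/30

This is the derangement probability: permutations of 5 with no fixed point.
D(5) = 5! · (1 − 1/1! + 1/2! − ··· + (−1)^5/5!) = 44.
P = 44/120 = 11/30.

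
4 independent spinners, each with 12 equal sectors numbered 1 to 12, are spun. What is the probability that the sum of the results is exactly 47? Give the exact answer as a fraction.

1/5184

There are 12^4 = 20736 equally likely outcomes.
The number of ordered 4-tuples from {1,…,12} summing to 47 is 4.
P(sum = 47) = 4/20736 = 1/5184.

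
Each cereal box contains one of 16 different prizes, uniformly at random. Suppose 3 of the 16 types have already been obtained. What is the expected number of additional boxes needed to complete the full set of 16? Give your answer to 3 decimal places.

50.882

Starting from 3 distinct types, each trial gives a new one with probability (16−i)/16 when i types are held, so the wait for the next new type is 16/(16−i).
E = 16/13 + 16/12 + 16/11 + 16/10 + 16/9 + 16/8 + 16/7 + 16/6 + 16/5 + 16/4 + 16/3 + 16/2 + 16/1 = 2291986/45045 ≈ 50.882.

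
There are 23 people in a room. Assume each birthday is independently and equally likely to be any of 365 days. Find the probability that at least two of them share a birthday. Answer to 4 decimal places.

0.5073

It's easier to compute the probability that all 23 are distinct.
P(all distinct) = 365/365 · 364/365 · ··· · 343/365 ≈ 0.4927.
So the probability of at least one match is 1 − 0.4927 = 0.5073.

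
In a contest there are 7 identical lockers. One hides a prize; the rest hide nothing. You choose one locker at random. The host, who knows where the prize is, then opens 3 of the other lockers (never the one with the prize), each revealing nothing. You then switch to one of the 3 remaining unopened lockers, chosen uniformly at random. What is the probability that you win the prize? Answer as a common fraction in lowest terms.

Your original locker holds the prize with probability 1/7, so the other 6 collectively hold it with probability 6/7.
The host can always find 3 empty lockers to open, so the reveals don't change that 6/7; it is now spread over the 3 remaining unopened lockers.
P(win by switching) = (6/7) · (1/3) = 2/7.

2/7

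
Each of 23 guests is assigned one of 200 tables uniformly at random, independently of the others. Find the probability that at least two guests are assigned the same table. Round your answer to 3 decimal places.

0.732

It's easier to compute the probability that all 23 are distinct.
P(all distinct) = 200/200 · 199/200 · ··· · 178/200 ≈ 0.268.
So the probability of at least one match is 1 − 0.268 = 0.732.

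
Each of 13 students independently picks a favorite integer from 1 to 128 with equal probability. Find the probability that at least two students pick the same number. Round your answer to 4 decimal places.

0.4675

It's easier to compute the probability that all 13 are distinct.
P(all distinct) = 128/128 · 127/128 · ··· · 116/128 ≈ 0.5325.
So the probability of at least one match is 1 − 0.5325 = 0.4675.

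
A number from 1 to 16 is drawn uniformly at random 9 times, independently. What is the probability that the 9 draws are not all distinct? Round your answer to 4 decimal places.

0.9396

P(all 9 different) = 16/16 · 15/16 · ··· · 8/16 ≈ 0.0604.
P(at least two equal) = 1 − 0.0604 = 0.9396.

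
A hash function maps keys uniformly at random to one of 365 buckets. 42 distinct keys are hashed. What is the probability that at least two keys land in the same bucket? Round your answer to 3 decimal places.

It's easier to compute the probability that all 42 are distinct.
P(all distinct) = 365/365 · 364/365 · ··· · 324/365 ≈ 0.086.
So the probability of at least one match is 1 − 0.086 = 0.914.

0.914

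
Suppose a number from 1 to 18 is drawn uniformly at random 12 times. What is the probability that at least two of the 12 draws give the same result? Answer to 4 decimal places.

P(all 12 different) = 18/18 · 17/18 · ··· · 7/18 ≈ 0.0077.
P(at least two equal) = 1 − 0.0077 = 0.9923.

0.9923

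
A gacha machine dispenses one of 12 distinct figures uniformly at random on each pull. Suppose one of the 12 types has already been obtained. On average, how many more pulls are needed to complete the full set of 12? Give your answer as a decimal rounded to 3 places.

36.239

Starting from 1 distinct type, each trial gives a new one with probability (12−i)/12 when i types are held, so the wait for the next new type is 12/(12−i).
E = 12/11 + 12/10 + 12/9 + 12/8 + 12/7 + 12/6 + 12/5 + 12/4 + 12/3 + 12/2 + 12/1 = 83711/2310 ≈ 36.239.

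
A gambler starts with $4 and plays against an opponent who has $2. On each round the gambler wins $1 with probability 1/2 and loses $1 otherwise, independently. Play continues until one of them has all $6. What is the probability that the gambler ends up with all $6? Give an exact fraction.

With a fair step, P(i) = ½P(i−1) + ½P(i+1) with P(0)=0, P(6)=1 has the linear solution P(i) = i/6.
P(4) = 4/6 = 2/3.

2/3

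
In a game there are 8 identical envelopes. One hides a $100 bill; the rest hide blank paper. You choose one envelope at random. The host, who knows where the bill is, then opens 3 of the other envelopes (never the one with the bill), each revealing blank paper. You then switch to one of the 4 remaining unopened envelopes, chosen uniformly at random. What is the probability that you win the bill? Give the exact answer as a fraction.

Your original envelope holds the bill with probability 1/8, so the other 7 collectively hold it with probability 7/8.
The host can always find 3 empty envelopes to open, so the reveals don't change that 7/8; it is now spread over the 4 remaining unopened envelopes.
P(win by switching) = (7/8) · (1/4) = 7/32.

7/32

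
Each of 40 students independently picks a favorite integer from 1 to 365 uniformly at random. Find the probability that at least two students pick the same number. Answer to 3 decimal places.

0.891

It's easier to compute the probability that all 40 are distinct.
P(all distinct) = 365/365 · 364/365 · ··· · 326/365 ≈ 0.109.
So the probability of at least one match is 1 − 0.109 = 0.891.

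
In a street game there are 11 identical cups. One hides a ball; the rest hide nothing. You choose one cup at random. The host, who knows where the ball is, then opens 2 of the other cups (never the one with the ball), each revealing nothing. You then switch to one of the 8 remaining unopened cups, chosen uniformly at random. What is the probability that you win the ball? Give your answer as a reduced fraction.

5/44

Your original cup holds the ball with probability 1/11, so the other 10 collectively hold it with probability 10/11.
The host can always find 2 empty cups to open, so the reveals don't change that 10/11; it is now spread over the 8 remaining unopened cups.
P(win by switching) = (10/11) · (1/8) = 5/44.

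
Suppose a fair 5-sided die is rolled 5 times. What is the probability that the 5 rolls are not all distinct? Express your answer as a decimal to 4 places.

0.9616

P(all 5 different) = 5/5 · 4/5 · ··· · 1/5 ≈ 0.0384.
P(at least two equal) = 1 − 0.0384 = 0.9616.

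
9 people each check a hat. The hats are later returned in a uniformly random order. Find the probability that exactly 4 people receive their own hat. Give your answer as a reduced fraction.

11/720

Choose which 4 of the 9 are fixed: C(9,4) = 126 ways.
The remaining 5 must have no fixed point: D(5) = 44.
P = 126·44/362880 = 11/720.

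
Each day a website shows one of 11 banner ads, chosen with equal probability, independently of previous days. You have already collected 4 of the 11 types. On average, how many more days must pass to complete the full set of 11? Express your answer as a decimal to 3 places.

28.521

Starting from 4 distinct types, each trial gives a new one with probability (11−i)/11 when i types are held, so the wait for the next new type is 11/(11−i).
E = 11/7 + 11/6 + 11/5 + 11/4 + 11/3 + 11/2 + 11/1 = 3993/140 ≈ 28.521.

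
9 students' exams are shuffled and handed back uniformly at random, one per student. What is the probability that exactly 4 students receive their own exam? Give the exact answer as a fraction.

11/720

Choose which 4 of the 9 are fixed: C(9,4) = 126 ways.
The remaining 5 must have no fixed point: D(5) = 44.
P = 126·44/362880 = 11/720.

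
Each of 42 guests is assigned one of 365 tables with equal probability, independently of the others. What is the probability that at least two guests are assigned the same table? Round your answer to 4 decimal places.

It's easier to compute the probability that all 42 are distinct.
P(all distinct) = 365/365 · 364/365 · ··· · 324/365 ≈ 0.0860.
So the probability of at least one match is 1 − 0.0860 = 0.9140.

0.9140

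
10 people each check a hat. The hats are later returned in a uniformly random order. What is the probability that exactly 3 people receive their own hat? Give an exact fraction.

Choose which 3 of the 10 are fixed: C(10,3) = 120 ways.
The remaining 7 must have no fixed point: D(7) = 1854.
P = 120·1854/3628800 = 103/1680.

103/1680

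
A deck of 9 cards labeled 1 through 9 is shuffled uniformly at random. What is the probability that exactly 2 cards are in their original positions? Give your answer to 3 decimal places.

Choose which 2 of the 9 are fixed: C(9,2) = 36 ways.
The remaining 7 must have no fixed point: D(7) = 1854.
P = 36·1854/362880 = 103/560 ≈ 0.184.

0.184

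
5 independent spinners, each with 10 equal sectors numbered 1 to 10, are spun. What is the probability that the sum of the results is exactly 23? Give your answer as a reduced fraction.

121/2500

There are 10^5 = 100000 equally likely outcomes.
The number of ordered 5-tuples from {1,…,10} summing to 23 is 4840.
P(sum = 23) = 4840/100000 = 121/2500.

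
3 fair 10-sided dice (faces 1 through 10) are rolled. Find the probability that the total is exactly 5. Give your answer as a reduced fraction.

3/500

There are 10^3 = 1000 equally likely outcomes.
The number of ordered 3-tuples from {1,…,10} summing to 5 is 6.
P(sum = 5) = 6/1000 = 3/500.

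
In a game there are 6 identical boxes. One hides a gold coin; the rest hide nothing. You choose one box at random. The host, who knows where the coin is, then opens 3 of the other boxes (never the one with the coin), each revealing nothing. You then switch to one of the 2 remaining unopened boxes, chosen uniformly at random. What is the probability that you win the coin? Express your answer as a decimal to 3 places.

Your original box holds the coin with probability 1/6, so the other 5 collectively hold it with probability 5/6.
The host can always find 3 empty boxes to open, so the reveals don't change that 5/6; it is now spread over the 2 remaining unopened boxes.
P(win by switching) = (5/6) · (1/2) = 5/12 ≈ 0.417.

0.417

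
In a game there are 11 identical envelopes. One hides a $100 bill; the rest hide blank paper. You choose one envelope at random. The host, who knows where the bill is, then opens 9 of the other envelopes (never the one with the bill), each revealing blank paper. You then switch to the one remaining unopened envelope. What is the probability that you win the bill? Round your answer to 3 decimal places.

Your original envelope holds the bill with probability 1/11, so the other 10 collectively hold it with probability 10/11.
The host can always find 9 empty envelopes to open, so the reveals don't change that 10/11; it is now spread over the 1 remaining unopened envelope.
P(win by switching) = (10/11) · (1/1) = 10/11 ≈ 0.909.

0.909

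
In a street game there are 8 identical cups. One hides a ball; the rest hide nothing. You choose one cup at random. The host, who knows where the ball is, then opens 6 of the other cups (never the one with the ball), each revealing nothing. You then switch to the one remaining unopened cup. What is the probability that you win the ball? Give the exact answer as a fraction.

7/8

Your original cup holds the ball with probability 1/8, so the other 7 collectively hold it with probability 7/8.
The host can always find 6 empty cups to open, so the reveals don't change that 7/8; it is now spread over the 1 remaining unopened cup.
P(win by switching) = (7/8) · (1/1) = 7/8.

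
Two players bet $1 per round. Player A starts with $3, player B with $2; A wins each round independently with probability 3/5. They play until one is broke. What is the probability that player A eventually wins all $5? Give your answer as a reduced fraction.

Let r = q/p = (2/5)/(3/5) = 2/3. The recurrence P(i) = p·P(i+1) + q·P(i−1) with P(0)=0, P(5)=1 gives P(i) = (1 − r^i)/(1 − r^5).
P(3) = (1 − (2/3)^3) / (1 − (2/3)^5) = 171/211.

171/211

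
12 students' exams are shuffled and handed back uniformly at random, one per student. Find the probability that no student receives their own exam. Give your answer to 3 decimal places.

This is the derangement probability: permutations of 12 with no fixed point.
D(12) = 12! · (1 − 1/1! + 1/2! − ··· + (−1)^12/12!) = 176214841.
P = 176214841/479001600 = 16019531/43545600 ≈ 0.368.

0.368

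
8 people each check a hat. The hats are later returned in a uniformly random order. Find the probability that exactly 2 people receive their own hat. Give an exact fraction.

Choose which 2 of the 8 are fixed: C(8,2) = 28 ways.
The remaining 6 must have no fixed point: D(6) = 265.
P = 28·265/40320 = 53/288.

53/288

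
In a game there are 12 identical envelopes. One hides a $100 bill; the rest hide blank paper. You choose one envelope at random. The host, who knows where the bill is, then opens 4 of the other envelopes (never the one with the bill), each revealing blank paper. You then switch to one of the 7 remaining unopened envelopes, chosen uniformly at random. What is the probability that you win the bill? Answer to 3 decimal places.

0.131

Your original envelope holds the bill with probability 1/12, so the other 11 collectively hold it with probability 11/12.
The host can always find 4 empty envelopes to open, so the reveals don't change that 11/12; it is now spread over the 7 remaining unopened envelopes.
P(win by switching) = (11/12) · (1/7) = 11/84 ≈ 0.131.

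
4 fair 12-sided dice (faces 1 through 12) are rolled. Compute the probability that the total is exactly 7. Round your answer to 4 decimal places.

There are 12^4 = 20736 equally likely outcomes.
The number of ordered 4-tuples from {1,…,12} summing to 7 is 20.
P(sum = 7) = 20/20736 = 5/5184 ≈ 0.0010.

0.0010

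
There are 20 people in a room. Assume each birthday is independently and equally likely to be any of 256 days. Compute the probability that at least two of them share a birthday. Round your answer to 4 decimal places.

It's easier to compute the probability that all 20 are distinct.
P(all distinct) = 256/256 · 255/256 · ··· · 237/256 ≈ 0.4668.
So the probability of at least one match is 1 − 0.4668 = 0.5332.

0.5332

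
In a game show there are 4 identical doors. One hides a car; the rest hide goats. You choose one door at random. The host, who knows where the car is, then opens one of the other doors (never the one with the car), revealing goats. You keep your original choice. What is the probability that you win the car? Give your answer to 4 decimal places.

0.2500

The host can always open an empty door regardless of your choice, so this gives no information about your original door.
P(win by staying) = 1/4 ≈ 0.2500.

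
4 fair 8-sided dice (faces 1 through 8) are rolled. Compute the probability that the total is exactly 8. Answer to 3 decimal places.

0.009

There are 8^4 = 4096 equally likely outcomes.
The number of ordered 4-tuples from {1,…,8} summing to 8 is 35.
P(sum = 8) = 35/4096 ≈ 0.009.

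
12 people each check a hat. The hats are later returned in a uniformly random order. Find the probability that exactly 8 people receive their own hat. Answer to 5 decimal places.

Choose which 8 of the 12 are fixed: C(12,8) = 495 ways.
The remaining 4 must have no fixed point: D(4) = 9.
P = 495·9/479001600 = 1/107520 ≈ 0.00001.

0.00001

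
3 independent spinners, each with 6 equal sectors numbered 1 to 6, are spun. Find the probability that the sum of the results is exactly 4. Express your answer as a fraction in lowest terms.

1/72

There are 6^3 = 216 equally likely outcomes.
The number of ordered 3-tuples from {1,…,6} summing to 4 is 3.
P(sum = 4) = 3/216 = 1/72.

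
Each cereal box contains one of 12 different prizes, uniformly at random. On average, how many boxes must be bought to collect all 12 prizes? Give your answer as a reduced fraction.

After i distinct types are collected, each trial gives a new one with probability (12−i)/12, so the expected wait for the next new type is 12/(12−i).
E = 12/12 + 12/11 + 12/10 + 12/9 + 12/8 + 12/7 + 12/6 + 12/5 + 12/4 + 12/3 + 12/2 + 12/1 = 86021/2310.

86021/2310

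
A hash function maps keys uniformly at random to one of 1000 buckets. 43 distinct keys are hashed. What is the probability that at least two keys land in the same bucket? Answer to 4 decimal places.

0.5999

It's easier to compute the probability that all 43 are distinct.
P(all distinct) = 1000/1000 · 999/1000 · ··· · 958/1000 ≈ 0.4001.
So the probability of at least one match is 1 − 0.4001 = 0.5999.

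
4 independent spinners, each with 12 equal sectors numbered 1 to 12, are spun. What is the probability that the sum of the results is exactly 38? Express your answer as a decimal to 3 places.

0.014

There are 12^4 = 20736 equally likely outcomes.
The number of ordered 4-tuples from {1,…,12} summing to 38 is 286.
P(sum = 38) = 286/20736 = 143/10368 ≈ 0.014.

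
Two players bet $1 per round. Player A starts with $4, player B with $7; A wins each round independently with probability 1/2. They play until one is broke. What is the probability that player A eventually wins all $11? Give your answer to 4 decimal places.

With a fair step, P(i) = ½P(i−1) + ½P(i+1) with P(0)=0, P(11)=1 has the linear solution P(i) = i/11.
P(4) = 4/11 ≈ 0.3636.

0.3636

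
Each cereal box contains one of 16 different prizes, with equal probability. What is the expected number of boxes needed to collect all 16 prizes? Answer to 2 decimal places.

After i distinct types are collected, each trial gives a new one with probability (16−i)/16, so the expected wait for the next new type is 16/(16−i).
E = 16/16 + 16/15 + 16/14 + 16/13 + 16/12 + 16/11 + 16/10 + 16/9 + 16/8 + 16/7 + 16/6 + 16/5 + 16/4 + 16/3 + 16/2 + 16/1 = 2436559/45045 ≈ 54.09.

54.09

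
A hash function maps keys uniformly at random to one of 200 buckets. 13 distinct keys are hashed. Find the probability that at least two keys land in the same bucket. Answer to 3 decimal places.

0.329

It's easier to compute the probability that all 13 are distinct.
P(all distinct) = 200/200 · 199/200 · ··· · 188/200 ≈ 0.671.
So the probability of at least one match is 1 − 0.671 = 0.329.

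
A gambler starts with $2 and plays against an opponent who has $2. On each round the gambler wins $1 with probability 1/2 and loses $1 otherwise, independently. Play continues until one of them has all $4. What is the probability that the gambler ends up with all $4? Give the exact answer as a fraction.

1/2

With a fair step, P(i) = ½P(i−1) + ½P(i+1) with P(0)=0, P(4)=1 has the linear solution P(i) = i/4.
P(2) = 2/4 = 1/2.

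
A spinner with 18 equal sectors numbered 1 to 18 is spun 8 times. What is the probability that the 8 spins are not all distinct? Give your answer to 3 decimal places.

0.840

P(all 8 different) = 18/18 · 17/18 · ··· · 11/18 ≈ 0.160.
P(at least two equal) = 1 − 0.160 = 0.840.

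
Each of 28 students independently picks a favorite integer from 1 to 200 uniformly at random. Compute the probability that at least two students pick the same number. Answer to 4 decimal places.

0.8624

It's easier to compute the probability that all 28 are distinct.
P(all distinct) = 200/200 · 199/200 · ··· · 173/200 ≈ 0.1376.
So the probability of at least one match is 1 − 0.1376 = 0.8624.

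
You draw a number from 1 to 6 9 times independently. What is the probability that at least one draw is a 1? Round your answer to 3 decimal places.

0.806

P(no draw is a 1) = (5/6)^9 ≈ 0.194.
P(at least one) = 1 − 0.194 = 0.806.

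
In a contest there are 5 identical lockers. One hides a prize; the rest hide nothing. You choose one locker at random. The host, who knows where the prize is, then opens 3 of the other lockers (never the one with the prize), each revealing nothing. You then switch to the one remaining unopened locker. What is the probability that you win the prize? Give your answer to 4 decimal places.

Your original locker holds the prize with probability 1/5, so the other 4 collectively hold it with probability 4/5.
The host can always find 3 empty lockers to open, so the reveals don't change that 4/5; it is now spread over the 1 remaining unopened locker.
P(win by switching) = (4/5) · (1/1) = 4/5 ≈ 0.8000.

0.8000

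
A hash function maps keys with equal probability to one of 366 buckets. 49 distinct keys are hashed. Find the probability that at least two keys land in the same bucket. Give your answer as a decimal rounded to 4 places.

0.9654

It's easier to compute the probability that all 49 are distinct.
P(all distinct) = 366/366 · 365/366 · ··· · 318/366 ≈ 0.0346.
So the probability of at least one match is 1 − 0.0346 = 0.9654.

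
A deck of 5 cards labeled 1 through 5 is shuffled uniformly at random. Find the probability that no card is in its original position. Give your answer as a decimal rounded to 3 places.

0.367

This is the derangement probability: permutations of 5 with no fixed point.
D(5) = 5! · (1 − 1/1! + 1/2! − ··· + (−1)^5/5!) = 44.
P = 44/120 = 11/30 ≈ 0.367.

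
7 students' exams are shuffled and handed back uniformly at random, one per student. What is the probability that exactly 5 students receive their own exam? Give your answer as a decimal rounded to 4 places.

Choose which 5 of the 7 are fixed: C(7,5) = 21 ways.
The remaining 2 must have no fixed point: D(2) = 1.
P = 21·1/5040 = 1/240 ≈ 0.0042.

0.0042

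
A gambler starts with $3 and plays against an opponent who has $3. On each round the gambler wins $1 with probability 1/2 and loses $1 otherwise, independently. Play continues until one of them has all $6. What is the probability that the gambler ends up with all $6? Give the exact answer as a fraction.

1/2

With a fair step, P(i) = ½P(i−1) + ½P(i+1) with P(0)=0, P(6)=1 has the linear solution P(i) = i/6.
P(3) = 3/6 = 1/2.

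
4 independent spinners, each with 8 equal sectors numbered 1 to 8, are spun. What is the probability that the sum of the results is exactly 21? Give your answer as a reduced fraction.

There are 8^4 = 4096 equally likely outcomes.
The number of ordered 4-tuples from {1,…,8} summing to 21 is 284.
P(sum = 21) = 284/4096 = 71/1024.

71/1024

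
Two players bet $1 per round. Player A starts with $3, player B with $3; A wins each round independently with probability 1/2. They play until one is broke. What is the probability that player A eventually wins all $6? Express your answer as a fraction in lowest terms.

1/2

With a fair step, P(i) = ½P(i−1) + ½P(i+1) with P(0)=0, P(6)=1 has the linear solution P(i) = i/6.
P(3) = 3/6 = 1/2.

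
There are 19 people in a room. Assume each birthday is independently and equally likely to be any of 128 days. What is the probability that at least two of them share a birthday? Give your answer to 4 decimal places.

It's easier to compute the probability that all 19 are distinct.
P(all distinct) = 128/128 · 127/128 · ··· · 110/128 ≈ 0.2453.
So the probability of at least one match is 1 − 0.2453 = 0.7547.

0.7547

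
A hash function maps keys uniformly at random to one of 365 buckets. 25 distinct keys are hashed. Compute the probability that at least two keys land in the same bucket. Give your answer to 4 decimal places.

0.5687

It's easier to compute the probability that all 25 are distinct.
P(all distinct) = 365/365 · 364/365 · ··· · 341/365 ≈ 0.4313.
So the probability of at least one match is 1 − 0.4313 = 0.5687.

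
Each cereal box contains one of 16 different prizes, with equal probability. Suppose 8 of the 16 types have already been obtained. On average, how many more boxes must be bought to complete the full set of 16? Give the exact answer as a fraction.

Starting from 8 distinct types, each trial gives a new one with probability (16−i)/16 when i types are held, so the wait for the next new type is 16/(16−i).
E = 16/8 + 16/7 + 16/6 + 16/5 + 16/4 + 16/3 + 16/2 + 16/1 = 1522/35.

1522/35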